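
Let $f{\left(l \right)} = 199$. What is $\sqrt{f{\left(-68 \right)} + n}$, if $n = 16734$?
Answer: $\sqrt{16933} \approx 130.13$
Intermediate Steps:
$\sqrt{f{\left(-68 \right)} + n} = \sqrt{199 + 16734} = \sqrt{16933}$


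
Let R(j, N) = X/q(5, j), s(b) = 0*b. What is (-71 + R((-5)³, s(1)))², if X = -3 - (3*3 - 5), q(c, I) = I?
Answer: 78641424/15625 ≈ 5033.0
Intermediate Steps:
s(b) = 0
X = -7 (X = -3 - (9 - 5) = -3 - 1*4 = -3 - 4 = -7)
R(j, N) = -7/j
(-71 + R((-5)³, s(1)))² = (-71 - 7/((-5)³))² = (-71 - 7/(-125))² = (-71 - 7*(-1/125))² = (-71 + 7/125)² = (-8868/125)² = 78641424/15625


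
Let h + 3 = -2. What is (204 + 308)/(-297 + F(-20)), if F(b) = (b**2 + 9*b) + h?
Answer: -256/41 ≈ -6.2439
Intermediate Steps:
h = -5 (h = -3 - 2 = -5)
F(b) = -5 + b**2 + 9*b (F(b) = (b**2 + 9*b) - 5 = -5 + b**2 + 9*b)
(204 + 308)/(-297 + F(-20)) = (204 + 308)/(-297 + (-5 + (-20)**2 + 9*(-20))) = 512/(-297 + (-5 + 400 - 180)) = 512/(-297 + 215) = 512/(-82) = 512*(-1/82) = -256/41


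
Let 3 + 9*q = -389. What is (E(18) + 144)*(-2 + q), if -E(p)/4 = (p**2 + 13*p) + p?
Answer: 98400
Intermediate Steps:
E(p) = -56*p - 4*p**2 (E(p) = -4*((p**2 + 13*p) + p) = -4*(p**2 + 14*p) = -56*p - 4*p**2)
q = -392/9 (q = -1/3 + (1/9)*(-389) = -1/3 - 389/9 = -392/9 ≈ -43.556)
(E(18) + 144)*(-2 + q) = (-4*18*(14 + 18) + 144)*(-2 - 392/9) = (-4*18*32 + 144)*(-410/9) = (-2304 + 144)*(-410/9) = -2160*(-410/9) = 98400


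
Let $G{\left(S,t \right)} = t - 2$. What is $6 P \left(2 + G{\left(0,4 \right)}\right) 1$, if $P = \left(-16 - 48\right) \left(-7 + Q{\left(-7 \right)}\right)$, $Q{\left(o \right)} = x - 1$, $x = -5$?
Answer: $19968$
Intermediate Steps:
$G{\left(S,t \right)} = -2 + t$ ($G{\left(S,t \right)} = t - 2 = -2 + t$)
$Q{\left(o \right)} = -6$ ($Q{\left(o \right)} = -5 - 1 = -6$)
$P = 832$ ($P = \left(-16 - 48\right) \left(-7 - 6\right) = \left(-64\right) \left(-13\right) = 832$)
$6 P \left(2 + G{\left(0,4 \right)}\right) 1 = 6 \cdot 832 \left(2 + \left(-2 + 4\right)\right) 1 = 4992 \left(2 + 2\right) 1 = 4992 \cdot 4 \cdot 1 = 4992 \cdot 4 = 19968$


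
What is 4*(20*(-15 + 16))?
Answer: 80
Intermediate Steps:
4*(20*(-15 + 16)) = 4*(20*1) = 4*20 = 80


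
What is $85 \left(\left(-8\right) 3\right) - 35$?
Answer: $-2075$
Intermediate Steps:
$85 \left(\left(-8\right) 3\right) - 35 = 85 \left(-24\right) - 35 = -2040 - 35 = -2075$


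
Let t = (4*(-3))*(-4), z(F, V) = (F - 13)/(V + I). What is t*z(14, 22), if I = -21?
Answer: 48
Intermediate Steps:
z(F, V) = (-13 + F)/(-21 + V) (z(F, V) = (F - 13)/(V - 21) = (-13 + F)/(-21 + V))
t = 48 (t = -12*(-4) = 48)
t*z(14, 22) = 48*((-13 + 14)/(-21 + 22)) = 48*(1/1) = 48*(1*1) = 48*1 = 48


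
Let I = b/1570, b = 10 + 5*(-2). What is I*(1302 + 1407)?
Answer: 0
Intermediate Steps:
b = 0 (b = 10 - 10 = 0)
I = 0 (I = 0/1570 = 0*(1/1570) = 0)
I*(1302 + 1407) = 0*(1302 + 1407) = 0*2709 = 0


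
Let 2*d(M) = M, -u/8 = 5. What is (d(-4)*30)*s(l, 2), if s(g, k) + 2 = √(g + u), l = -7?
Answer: 120 - 60*I*√47 ≈ 120.0 - 411.34*I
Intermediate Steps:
u = -40 (u = -8*5 = -40)
d(M) = M/2
s(g, k) = -2 + √(-40 + g) (s(g, k) = -2 + √(g - 40) = -2 + √(-40 + g))
(d(-4)*30)*s(l, 2) = (((½)*(-4))*30)*(-2 + √(-40 - 7)) = (-2*30)*(-2 + √(-47)) = -60*(-2 + I*√47) = 120 - 60*I*√47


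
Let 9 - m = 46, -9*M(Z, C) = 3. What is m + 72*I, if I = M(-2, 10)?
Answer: -61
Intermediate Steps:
M(Z, C) = -1/3 (M(Z, C) = -1/9*3 = -1/3)
m = -37 (m = 9 - 1*46 = 9 - 46 = -37)
I = -1/3 ≈ -0.33333
m + 72*I = -37 + 72*(-1/3) = -37 - 24 = -61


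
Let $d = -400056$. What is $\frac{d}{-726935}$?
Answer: $\frac{400056}{726935} \approx 0.55033$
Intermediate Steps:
$\frac{d}{-726935} = - \frac{400056}{-726935} = \left(-400056\right) \left(- \frac{1}{726935}\right) = \frac{400056}{726935}$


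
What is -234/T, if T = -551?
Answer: 234/551 ≈ 0.42468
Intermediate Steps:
-234/T = -234/(-551) = -234*(-1/551) = 234/551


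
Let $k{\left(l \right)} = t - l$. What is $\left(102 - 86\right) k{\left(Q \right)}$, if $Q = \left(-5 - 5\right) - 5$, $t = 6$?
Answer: $336$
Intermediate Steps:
$Q = -15$ ($Q = -10 - 5 = -15$)
$k{\left(l \right)} = 6 - l$
$\left(102 - 86\right) k{\left(Q \right)} = \left(102 - 86\right) \left(6 - -15\right) = 16 \left(6 + 15\right) = 16 \cdot 21 = 336$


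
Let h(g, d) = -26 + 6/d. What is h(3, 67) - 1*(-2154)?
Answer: 142582/67 ≈ 2128.1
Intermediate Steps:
h(3, 67) - 1*(-2154) = (-26 + 6/67) - 1*(-2154) = (-26 + 6*(1/67)) + 2154 = (-26 + 6/67) + 2154 = -1736/67 + 2154 = 142582/67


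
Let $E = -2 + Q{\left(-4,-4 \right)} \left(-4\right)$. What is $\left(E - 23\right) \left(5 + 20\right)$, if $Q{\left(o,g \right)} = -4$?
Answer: $-225$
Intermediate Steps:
$E = 14$ ($E = -2 - -16 = -2 + 16 = 14$)
$\left(E - 23\right) \left(5 + 20\right) = \left(14 - 23\right) \left(5 + 20\right) = \left(-9\right) 25 = -225$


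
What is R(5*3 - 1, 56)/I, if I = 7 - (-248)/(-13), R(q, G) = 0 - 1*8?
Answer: 104/157 ≈ 0.66242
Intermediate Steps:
R(q, G) = -8 (R(q, G) = 0 - 8 = -8)
I = -157/13 (I = 7 - (-248)*(-1)/13 = 7 - 31*8/13 = 7 - 248/13 = -157/13 ≈ -12.077)
R(5*3 - 1, 56)/I = -8/(-157/13) = -8*(-13/157) = 104/157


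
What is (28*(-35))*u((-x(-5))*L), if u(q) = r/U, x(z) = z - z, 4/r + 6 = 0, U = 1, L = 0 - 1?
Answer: 1960/3 ≈ 653.33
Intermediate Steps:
L = -1
r = -⅔ (r = 4/(-6 + 0) = 4/(-6) = 4*(-⅙) = -⅔ ≈ -0.66667)
x(z) = 0
u(q) = -⅔ (u(q) = -⅔/1 = -⅔*1 = -⅔)
(28*(-35))*u((-x(-5))*L) = (28*(-35))*(-⅔) = -980*(-⅔) = 1960/3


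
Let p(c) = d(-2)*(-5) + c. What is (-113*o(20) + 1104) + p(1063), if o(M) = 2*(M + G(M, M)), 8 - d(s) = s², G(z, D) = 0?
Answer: -2373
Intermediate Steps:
d(s) = 8 - s²
p(c) = -20 + c (p(c) = (8 - 1*(-2)²)*(-5) + c = (8 - 1*4)*(-5) + c = (8 - 4)*(-5) + c = 4*(-5) + c = -20 + c)
o(M) = 2*M (o(M) = 2*(M + 0) = 2*M)
(-113*o(20) + 1104) + p(1063) = (-226*20 + 1104) + (-20 + 1063) = (-113*40 + 1104) + 1043 = (-4520 + 1104) + 1043 = -3416 + 1043 = -2373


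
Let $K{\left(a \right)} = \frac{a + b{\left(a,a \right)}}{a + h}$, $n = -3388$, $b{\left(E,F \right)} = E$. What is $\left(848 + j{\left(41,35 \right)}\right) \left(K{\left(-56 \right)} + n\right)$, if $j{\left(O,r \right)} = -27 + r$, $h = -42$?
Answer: $- \frac{20294048}{7} \approx -2.8991 \cdot 10^{6}$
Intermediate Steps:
$K{\left(a \right)} = \frac{2 a}{-42 + a}$ ($K{\left(a \right)} = \frac{a + a}{a - 42} = \frac{2 a}{-42 + a}$)
$\left(848 + j{\left(41,35 \right)}\right) \left(K{\left(-56 \right)} + n\right) = \left(848 + \left(-27 + 35\right)\right) \left(2 \left(-56\right) \frac{1}{-42 - 56} - 3388\right) = \left(848 + 8\right) \left(2 \left(-56\right) \frac{1}{-98} - 3388\right) = 856 \left(2 \left(-56\right) \left(- \frac{1}{98}\right) - 3388\right) = 856 \left(\frac{8}{7} - 3388\right) = 856 \left(- \frac{23708}{7}\right) = - \frac{20294048}{7}$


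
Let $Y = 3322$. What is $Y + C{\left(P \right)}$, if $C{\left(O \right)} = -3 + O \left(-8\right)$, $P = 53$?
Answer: $2895$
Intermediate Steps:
$C{\left(O \right)} = -3 - 8 O$
$Y + C{\left(P \right)} = 3322 - 427 = 2895$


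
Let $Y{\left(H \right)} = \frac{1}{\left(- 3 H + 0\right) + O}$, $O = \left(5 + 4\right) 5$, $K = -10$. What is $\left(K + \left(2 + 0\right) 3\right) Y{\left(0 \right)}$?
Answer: $- \frac{4}{45} \approx -0.088889$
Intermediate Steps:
$O = 45$ ($O = 9 \cdot 5 = 45$)
$Y{\left(H \right)} = \frac{1}{45 - 3 H}$ ($Y{\left(H \right)} = \frac{1}{\left(- 3 H + 0\right) + 45} = \frac{1}{- 3 H + 45} = \frac{1}{45 - 3 H}$)
$\left(K + \left(2 + 0\right) 3\right) Y{\left(0 \right)} = \left(-10 + \left(2 + 0\right) 3\right) \left(- \frac{1}{-45 + 3 \cdot 0}\right) = \left(-10 + 2 \cdot 3\right) \left(- \frac{1}{-45 + 0}\right) = \left(-10 + 6\right) \left(- \frac{1}{-45}\right) = - 4 \left(\left(-1\right) \left(- \frac{1}{45}\right)\right) = \left(-4\right) \frac{1}{45} = - \frac{4}{45}$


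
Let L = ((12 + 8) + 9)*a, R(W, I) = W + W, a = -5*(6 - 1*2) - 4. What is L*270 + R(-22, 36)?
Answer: -187964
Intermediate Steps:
a = -24 (a = -5*(6 - 2) - 4 = -5*4 - 4 = -20 - 4 = -24)
R(W, I) = 2*W
L = -696 (L = ((12 + 8) + 9)*(-24) = (20 + 9)*(-24) = 29*(-24) = -696)
L*270 + R(-22, 36) = -696*270 + 2*(-22) = -187920 - 44 = -187964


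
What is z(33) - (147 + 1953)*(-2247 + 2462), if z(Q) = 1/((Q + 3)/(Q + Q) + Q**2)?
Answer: -5411227489/11985 ≈ -4.5150e+5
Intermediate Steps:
z(Q) = 1/(Q**2 + (3 + Q)/(2*Q)) (z(Q) = 1/((3 + Q)/((2*Q)) + Q**2) = 1/((3 + Q)*(1/(2*Q)) + Q**2) = 1/((3 + Q)/(2*Q) + Q**2) = 1/(Q**2 + (3 + Q)/(2*Q)))
z(33) - (147 + 1953)*(-2247 + 2462) = 2*33/(3 + 33 + 2*33**3) - (147 + 1953)*(-2247 + 2462) = 2*33/(3 + 33 + 2*35937) - 2100*215 = 2*33/(3 + 33 + 71874) - 1*451500 = 2*33/71910 - 451500 = 2*33*(1/71910) - 451500 = 11/11985 - 451500 = -5411227489/11985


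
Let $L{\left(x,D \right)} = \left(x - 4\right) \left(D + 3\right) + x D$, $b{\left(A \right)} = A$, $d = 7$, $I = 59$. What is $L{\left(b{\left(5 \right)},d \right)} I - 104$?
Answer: $2551$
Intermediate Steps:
$L{\left(x,D \right)} = D x + \left(-4 + x\right) \left(3 + D\right)$ ($L{\left(x,D \right)} = \left(-4 + x\right) \left(3 + D\right) + D x = D x + \left(-4 + x\right) \left(3 + D\right)$)
$L{\left(b{\left(5 \right)},d \right)} I - 104 = \left(-12 - 28 + 3 \cdot 5 + 2 \cdot 7 \cdot 5\right) 59 - 104 = \left(-12 - 28 + 15 + 70\right) 59 - 104 = 45 \cdot 59 - 104 = 2655 - 104 = 2551$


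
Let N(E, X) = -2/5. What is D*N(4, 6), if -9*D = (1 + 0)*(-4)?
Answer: -8/45 ≈ -0.17778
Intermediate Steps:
N(E, X) = -⅖ (N(E, X) = -2*⅕ = -⅖)
D = 4/9 (D = -(1 + 0)*(-4)/9 = -(-4)/9 = -⅑*(-4) = 4/9 ≈ 0.44444)
D*N(4, 6) = (4/9)*(-⅖) = -8/45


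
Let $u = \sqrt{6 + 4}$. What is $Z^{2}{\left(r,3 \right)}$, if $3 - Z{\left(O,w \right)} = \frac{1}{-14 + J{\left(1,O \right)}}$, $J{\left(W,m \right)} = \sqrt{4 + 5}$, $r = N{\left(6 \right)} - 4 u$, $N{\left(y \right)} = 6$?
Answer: $\frac{1156}{121} \approx 9.5537$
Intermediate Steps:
$u = \sqrt{10} \approx 3.1623$
$r = 6 - 4 \sqrt{10} \approx -6.6491$
$J{\left(W,m \right)} = 3$ ($J{\left(W,m \right)} = \sqrt{9} = 3$)
$Z{\left(O,w \right)} = \frac{34}{11}$ ($Z{\left(O,w \right)} = 3 - \frac{1}{-14 + 3} = 3 - \frac{1}{-11} = 3 - - \frac{1}{11} = 3 + \frac{1}{11} = \frac{34}{11}$)
$Z^{2}{\left(r,3 \right)} = \left(\frac{34}{11}\right)^{2} = \frac{1156}{121}$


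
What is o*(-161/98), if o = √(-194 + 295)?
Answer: -23*√101/14 ≈ -16.510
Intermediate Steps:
o = √101 ≈ 10.050
o*(-161/98) = √101*(-161/98) = √101*(-161*1/98) = √101*(-23/14) = -23*√101/14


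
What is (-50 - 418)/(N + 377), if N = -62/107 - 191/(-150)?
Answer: -7511400/6061987 ≈ -1.2391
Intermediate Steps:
N = 11137/16050 (N = -62*1/107 - 191*(-1/150) = -62/107 + 191/150 = 11137/16050 ≈ 0.69389)
(-50 - 418)/(N + 377) = (-50 - 418)/(11137/16050 + 377) = -468/6061987/16050 = -468*16050/6061987 = -7511400/6061987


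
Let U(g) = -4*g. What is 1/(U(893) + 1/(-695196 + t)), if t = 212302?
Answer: -482894/1724897369 ≈ -0.00027996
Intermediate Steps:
1/(U(893) + 1/(-695196 + t)) = 1/(-4*893 + 1/(-695196 + 212302)) = 1/(-3572 + 1/(-482894)) = 1/(-3572 - 1/482894) = 1/(-1724897369/482894) = -482894/1724897369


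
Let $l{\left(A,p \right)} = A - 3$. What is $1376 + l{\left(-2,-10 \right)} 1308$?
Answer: $-5164$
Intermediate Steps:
$l{\left(A,p \right)} = -3 + A$
$1376 + l{\left(-2,-10 \right)} 1308 = 1376 + \left(-3 - 2\right) 1308 = 1376 - 6540 = -5164$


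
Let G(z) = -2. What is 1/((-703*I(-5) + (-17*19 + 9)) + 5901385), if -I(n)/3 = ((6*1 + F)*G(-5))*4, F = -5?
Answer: 1/5884199 ≈ 1.6995e-7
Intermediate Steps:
I(n) = 24 (I(n) = -3*(6*1 - 5)*(-2)*4 = -3*(6 - 5)*(-2)*4 = -3*1*(-2)*4 = -(-6)*4 = -3*(-8) = 24)
1/((-703*I(-5) + (-17*19 + 9)) + 5901385) = 1/((-703*24 + (-17*19 + 9)) + 5901385) = 1/((-16872 + (-323 + 9)) + 5901385) = 1/((-16872 - 314) + 5901385) = 1/(-17186 + 5901385) = 1/5884199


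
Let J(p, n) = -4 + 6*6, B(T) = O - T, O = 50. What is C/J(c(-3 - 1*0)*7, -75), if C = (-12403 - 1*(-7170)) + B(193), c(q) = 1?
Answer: -168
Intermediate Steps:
B(T) = 50 - T
J(p, n) = 32 (J(p, n) = -4 + 36 = 32)
C = -5376 (C = (-12403 - 1*(-7170)) + (50 - 1*193) = (-12403 + 7170) + (50 - 193) = -5233 - 143 = -5376)
C/J(c(-3 - 1*0)*7, -75) = -5376/32 = -5376*1/32 = -168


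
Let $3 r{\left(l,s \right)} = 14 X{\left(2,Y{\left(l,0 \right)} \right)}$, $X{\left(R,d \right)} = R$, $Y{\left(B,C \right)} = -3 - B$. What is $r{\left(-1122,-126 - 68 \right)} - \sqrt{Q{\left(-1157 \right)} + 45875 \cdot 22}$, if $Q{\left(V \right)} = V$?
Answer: $\frac{28}{3} - \sqrt{1008093} \approx -994.71$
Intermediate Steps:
$r{\left(l,s \right)} = \frac{28}{3}$ ($r{\left(l,s \right)} = \frac{14 \cdot 2}{3} = \frac{1}{3} \cdot 28 = \frac{28}{3}$)
$r{\left(-1122,-126 - 68 \right)} - \sqrt{Q{\left(-1157 \right)} + 45875 \cdot 22} = \frac{28}{3} - \sqrt{-1157 + 45875 \cdot 22} = \frac{28}{3} - \sqrt{-1157 + 1009250} = \frac{28}{3} - \sqrt{1008093}$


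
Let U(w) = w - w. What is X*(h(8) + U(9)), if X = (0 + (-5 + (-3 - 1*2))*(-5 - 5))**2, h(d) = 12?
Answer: 120000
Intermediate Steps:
U(w) = 0
X = 10000 (X = (0 + (-5 + (-3 - 2))*(-10))**2 = (0 + (-5 - 5)*(-10))**2 = (0 - 10*(-10))**2 = (0 + 100)**2 = 100**2 = 10000)
X*(h(8) + U(9)) = 10000*(12 + 0) = 10000*12 = 120000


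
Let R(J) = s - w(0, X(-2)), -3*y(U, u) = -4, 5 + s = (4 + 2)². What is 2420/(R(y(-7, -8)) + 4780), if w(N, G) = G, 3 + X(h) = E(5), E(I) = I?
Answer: 2420/4809 ≈ 0.50322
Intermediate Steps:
X(h) = 2 (X(h) = -3 + 5 = 2)
s = 31 (s = -5 + (4 + 2)² = -5 + 6² = -5 + 36 = 31)
y(U, u) = 4/3 (y(U, u) = -⅓*(-4) = 4/3)
R(J) = 29 (R(J) = 31 - 1*2 = 31 - 2 = 29)
2420/(R(y(-7, -8)) + 4780) = 2420/(29 + 4780) = 2420/4809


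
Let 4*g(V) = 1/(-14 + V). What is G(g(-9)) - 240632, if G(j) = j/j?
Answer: -240631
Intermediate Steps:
g(V) = 1/(4*(-14 + V))
G(j) = 1
G(g(-9)) - 240632 = 1 - 240632 = -240631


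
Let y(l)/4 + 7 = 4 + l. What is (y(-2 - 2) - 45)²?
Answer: 5329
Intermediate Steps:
y(l) = -12 + 4*l (y(l) = -28 + 4*(4 + l) = -28 + (16 + 4*l) = -12 + 4*l)
(y(-2 - 2) - 45)² = ((-12 + 4*(-2 - 2)) - 45)² = ((-12 + 4*(-4)) - 45)² = ((-12 - 16) - 45)² = (-28 - 45)² = (-73)² = 5329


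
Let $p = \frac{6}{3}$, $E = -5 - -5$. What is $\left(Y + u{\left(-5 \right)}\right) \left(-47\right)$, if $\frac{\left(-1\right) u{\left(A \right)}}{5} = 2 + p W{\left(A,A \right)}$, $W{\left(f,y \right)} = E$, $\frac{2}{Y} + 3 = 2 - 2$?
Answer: $\frac{1504}{3} \approx 501.33$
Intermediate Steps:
$E = 0$ ($E = -5 + 5 = 0$)
$Y = - \frac{2}{3}$ ($Y = \frac{2}{-3 + \left(2 - 2\right)} = \frac{2}{-3 + 0} = \frac{2}{-3} = 2 \left(- \frac{1}{3}\right) = - \frac{2}{3} \approx -0.66667$)
$W{\left(f,y \right)} = 0$
$p = 2$ ($p = 6 \cdot \frac{1}{3} = 2$)
$u{\left(A \right)} = -10$ ($u{\left(A \right)} = - 5 \left(2 + 2 \cdot 0\right) = - 5 \left(2 + 0\right) = \left(-5\right) 2 = -10$)
$\left(Y + u{\left(-5 \right)}\right) \left(-47\right) = \left(- \frac{2}{3} - 10\right) \left(-47\right) = \left(- \frac{32}{3}\right) \left(-47\right) = \frac{1504}{3}$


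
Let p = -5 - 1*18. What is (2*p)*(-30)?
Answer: 1380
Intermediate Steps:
p = -23 (p = -5 - 18 = -23)
(2*p)*(-30) = (2*(-23))*(-30) = -46*(-30) = 1380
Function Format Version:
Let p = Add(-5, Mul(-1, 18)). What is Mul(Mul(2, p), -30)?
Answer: 1380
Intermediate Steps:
p = -23 (p = Add(-5, -18) = -23)
Mul(Mul(2, p), -30) = Mul(Mul(2, -23), -30) = Mul(-46, -30) = 1380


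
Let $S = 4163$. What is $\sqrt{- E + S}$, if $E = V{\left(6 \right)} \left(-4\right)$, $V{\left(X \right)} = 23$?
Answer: $\sqrt{4255} \approx 65.23$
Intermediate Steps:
$E = -92$ ($E = 23 \left(-4\right) = -92$)
$\sqrt{- E + S} = \sqrt{\left(-1\right) \left(-92\right) + 4163} = \sqrt{92 + 4163} = \sqrt{4255}$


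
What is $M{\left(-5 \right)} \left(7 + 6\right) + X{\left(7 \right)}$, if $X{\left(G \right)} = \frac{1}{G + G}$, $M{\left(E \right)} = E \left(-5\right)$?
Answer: $\frac{4551}{14} \approx 325.07$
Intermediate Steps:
$M{\left(E \right)} = - 5 E$
$X{\left(G \right)} = \frac{1}{2 G}$
$M{\left(-5 \right)} \left(7 + 6\right) + X{\left(7 \right)} = \left(-5\right) \left(-5\right) \left(7 + 6\right) + \frac{1}{2 \cdot 7} = 25 \cdot 13 + \frac{1}{2} \cdot \frac{1}{7} = 325 + \frac{1}{14} = \frac{4551}{14}$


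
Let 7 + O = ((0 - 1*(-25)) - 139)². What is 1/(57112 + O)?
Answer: 1/70101 ≈ 1.4265e-5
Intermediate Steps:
O = 12989 (O = -7 + ((0 - 1*(-25)) - 139)² = -7 + ((0 + 25) - 139)² = -7 + (25 - 139)² = -7 + (-114)² = -7 + 12996 = 12989)
1/(57112 + O) = 1/(57112 + 12989) = 1/70101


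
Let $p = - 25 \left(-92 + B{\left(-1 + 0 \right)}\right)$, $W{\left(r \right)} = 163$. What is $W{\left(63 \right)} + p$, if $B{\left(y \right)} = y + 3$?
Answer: $2413$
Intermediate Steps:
$B{\left(y \right)} = 3 + y$
$p = 2250$ ($p = - 25 \left(-92 + \left(3 + \left(-1 + 0\right)\right)\right) = - 25 \left(-92 + \left(3 - 1\right)\right) = - 25 \left(-92 + 2\right) = \left(-25\right) \left(-90\right) = 2250$)
$W{\left(63 \right)} + p = 163 + 2250 = 2413$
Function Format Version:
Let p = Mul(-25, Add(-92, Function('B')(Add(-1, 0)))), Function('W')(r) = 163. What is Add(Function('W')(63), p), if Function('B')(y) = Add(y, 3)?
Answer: 2413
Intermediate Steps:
Function('B')(y) = Add(3, y)
p = 2250 (p = Mul(-25, Add(-92, Add(3, Add(-1, 0)))) = Mul(-25, Add(-92, Add(3, -1))) = Mul(-25, Add(-92, 2)) = Mul(-25, -90) = 2250)
Add(Function('W')(63), p) = Add(163, 2250) = 2413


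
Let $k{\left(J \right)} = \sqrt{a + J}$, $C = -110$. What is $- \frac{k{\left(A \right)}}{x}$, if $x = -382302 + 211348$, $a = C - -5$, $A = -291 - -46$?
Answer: $\frac{5 i \sqrt{14}}{170954} \approx 0.00010943 i$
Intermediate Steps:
$A = -245$ ($A = -291 + 46 = -245$)
$a = -105$ ($a = -110 - -5 = -110 + 5 = -105$)
$k{\left(J \right)} = \sqrt{-105 + J}$
$x = -170954$
$- \frac{k{\left(A \right)}}{x} = - \frac{\sqrt{-105 - 245}}{-170954} = - \frac{\sqrt{-350} \left(-1\right)}{170954} = - \frac{5 i \sqrt{14} \left(-1\right)}{170954} = - \frac{\left(-5\right) i \sqrt{14}}{170954} = \frac{5 i \sqrt{14}}{170954}$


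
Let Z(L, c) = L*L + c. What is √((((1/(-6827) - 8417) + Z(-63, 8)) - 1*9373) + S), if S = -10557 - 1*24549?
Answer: I*√2280013285578/6827 ≈ 221.18*I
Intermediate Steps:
Z(L, c) = c + L² (Z(L, c) = L² + c = c + L²)
S = -35106 (S = -10557 - 24549 = -35106)
√((((1/(-6827) - 8417) + Z(-63, 8)) - 1*9373) + S) = √((((1/(-6827) - 8417) + (8 + (-63)²)) - 1*9373) - 35106) = √((((-1/6827 - 8417) + (8 + 3969)) - 9373) - 35106) = √(((-57462860/6827 + 3977) - 9373) - 35106) = √((-30311881/6827 - 9373) - 35106) = √(-94301352/6827 - 35106) = √(-333970014/6827) = I*√2280013285578/6827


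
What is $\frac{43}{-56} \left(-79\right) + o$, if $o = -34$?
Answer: $\frac{1493}{56} \approx 26.661$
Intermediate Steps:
$\frac{43}{-56} \left(-79\right) + o = \frac{43}{-56} \left(-79\right) - 34 = 43 \left(- \frac{1}{56}\right) \left(-79\right) - 34 = \left(- \frac{43}{56}\right) \left(-79\right) - 34 = \frac{3397}{56} - 34 = \frac{1493}{56}$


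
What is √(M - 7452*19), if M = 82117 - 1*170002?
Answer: 9*I*√2833 ≈ 479.03*I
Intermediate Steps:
M = -87885 (M = 82117 - 170002 = -87885)
√(M - 7452*19) = √(-87885 - 7452*19) = √(-87885 - 141588) = √(-229473) = 9*I*√2833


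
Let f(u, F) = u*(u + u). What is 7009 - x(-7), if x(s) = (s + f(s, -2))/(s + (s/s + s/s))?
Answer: 35136/5 ≈ 7027.2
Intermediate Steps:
f(u, F) = 2*u² (f(u, F) = u*(2*u) = 2*u²)
x(s) = (s + 2*s²)/(2 + s) (x(s) = (s + 2*s²)/(s + (s/s + s/s)) = (s + 2*s²)/(s + (1 + 1)) = (s + 2*s²)/(s + 2) = (s + 2*s²)/(2 + s))
7009 - x(-7) = 7009 - (-7)*(1 + 2*(-7))/(2 - 7) = 7009 - (-7)*(1 - 14)/(-5) = 7009 - (-7)*(-1)*(-13)/5 = 7009 - 1*(-91/5) = 7009 + 91/5 = 35136/5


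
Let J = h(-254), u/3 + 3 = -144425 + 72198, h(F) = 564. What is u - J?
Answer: -217254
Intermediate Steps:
u = -216690 (u = -9 + 3*(-144425 + 72198) = -9 + 3*(-72227) = -9 - 216681 = -216690)
J = 564
u - J = -216690 - 1*564 = -216690 - 564 = -217254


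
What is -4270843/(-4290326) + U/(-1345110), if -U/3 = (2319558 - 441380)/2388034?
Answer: 571612131609595871/574218735910311635 ≈ 0.99546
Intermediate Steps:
U = -2817267/1194017 (U = -3*(2319558 - 441380)/2388034 = -5634534/2388034 = -3*939089/1194017 = -2817267/1194017 ≈ -2.3595)
-4270843/(-4290326) + U/(-1345110) = -4270843/(-4290326) - 2817267/1194017/(-1345110) = -4270843*(-1/4290326) - 2817267/1194017*(-1/1345110) = 4270843/4290326 + 939089/535361402290 = 571612131609595871/574218735910311635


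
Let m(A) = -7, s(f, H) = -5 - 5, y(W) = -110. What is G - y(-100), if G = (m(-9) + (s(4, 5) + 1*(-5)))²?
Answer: 594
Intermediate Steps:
s(f, H) = -10
G = 484 (G = (-7 + (-10 + 1*(-5)))² = (-7 + (-10 - 5))² = (-7 - 15)² = (-22)² = 484)
G - y(-100) = 484 - 1*(-110) = 484 + 110 = 594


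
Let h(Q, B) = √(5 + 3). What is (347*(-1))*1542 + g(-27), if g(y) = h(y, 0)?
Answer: -535074 + 2*√2 ≈ -5.3507e+5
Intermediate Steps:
h(Q, B) = 2*√2 (h(Q, B) = √8 = 2*√2)
g(y) = 2*√2
(347*(-1))*1542 + g(-27) = (347*(-1))*1542 + 2*√2 = -347*1542 + 2*√2 = -535074 + 2*√2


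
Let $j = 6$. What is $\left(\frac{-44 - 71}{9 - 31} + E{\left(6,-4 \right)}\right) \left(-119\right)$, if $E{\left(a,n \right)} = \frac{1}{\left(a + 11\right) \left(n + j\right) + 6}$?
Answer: $- \frac{275009}{440} \approx -625.02$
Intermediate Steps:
$E{\left(a,n \right)} = \frac{1}{6 + \left(6 + n\right) \left(11 + a\right)}$ ($E{\left(a,n \right)} = \frac{1}{\left(a + 11\right) \left(n + 6\right) + 6} = \frac{1}{\left(11 + a\right) \left(6 + n\right) + 6} = \frac{1}{\left(6 + n\right) \left(11 + a\right) + 6} = \frac{1}{6 + \left(6 + n\right) \left(11 + a\right)}$)
$\left(\frac{-44 - 71}{9 - 31} + E{\left(6,-4 \right)}\right) \left(-119\right) = \left(\frac{-44 - 71}{9 - 31} + \frac{1}{72 + 6 \cdot 6 + 11 \left(-4\right) + 6 \left(-4\right)}\right) \left(-119\right) = \left(- \frac{115}{-22} + \frac{1}{72 + 36 - 44 - 24}\right) \left(-119\right) = \left(\left(-115\right) \left(- \frac{1}{22}\right) + \frac{1}{40}\right) \left(-119\right) = \left(\frac{115}{22} + \frac{1}{40}\right) \left(-119\right) = \frac{2311}{440} \left(-119\right) = - \frac{275009}{440}$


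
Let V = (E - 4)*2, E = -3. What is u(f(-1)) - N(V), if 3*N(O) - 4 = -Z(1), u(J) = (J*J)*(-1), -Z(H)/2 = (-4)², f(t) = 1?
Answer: -13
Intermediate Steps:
Z(H) = -32 (Z(H) = -2*(-4)² = -2*16 = -32)
u(J) = -J² (u(J) = J²*(-1) = -J²)
V = -14 (V = (-3 - 4)*2 = -7*2 = -14)
N(O) = 12 (N(O) = 4/3 + (-1*(-32))/3 = 4/3 + (⅓)*32 = 4/3 + 32/3 = 12)
u(f(-1)) - N(V) = -1*1² - 1*12 = -1*1 - 12 = -1 - 12 = -13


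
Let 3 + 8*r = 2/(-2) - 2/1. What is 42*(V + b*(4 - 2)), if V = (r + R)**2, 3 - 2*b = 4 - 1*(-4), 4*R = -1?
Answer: -168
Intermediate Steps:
R = -1/4 (R = (1/4)*(-1) = -1/4 ≈ -0.25000)
r = -3/4 (r = -3/8 + (2/(-2) - 2/1)/8 = -3/8 + (2*(-1/2) - 2*1)/8 = -3/8 + (-1 - 2)/8 = -3/8 + (1/8)*(-3) = -3/8 - 3/8 = -3/4 ≈ -0.75000)
b = -5/2 (b = 3/2 - (4 - 1*(-4))/2 = 3/2 - (4 + 4)/2 = 3/2 - 1/2*8 = 3/2 - 4 = -5/2 ≈ -2.5000)
V = 1 (V = (-3/4 - 1/4)**2 = (-1)**2 = 1)
42*(V + b*(4 - 2)) = 42*(1 - 5*(4 - 2)/2) = 42*(1 - 5/2*2) = 42*(1 - 5) = 42*(-4) = -168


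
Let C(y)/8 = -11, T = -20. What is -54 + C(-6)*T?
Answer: 1706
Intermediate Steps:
C(y) = -88 (C(y) = 8*(-11) = -88)
-54 + C(-6)*T = -54 - 88*(-20) = -54 + 1760 = 1706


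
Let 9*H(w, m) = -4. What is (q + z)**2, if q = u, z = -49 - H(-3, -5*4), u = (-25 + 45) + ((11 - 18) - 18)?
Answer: 232324/81 ≈ 2868.2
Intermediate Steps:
H(w, m) = -4/9 (H(w, m) = (1/9)*(-4) = -4/9)
u = -5 (u = 20 + (-7 - 18) = 20 - 25 = -5)
z = -437/9 (z = -49 - 1*(-4/9) = -49 + 4/9 = -437/9 ≈ -48.556)
q = -5
(q + z)**2 = (-5 - 437/9)**2 = (-482/9)**2 = 232324/81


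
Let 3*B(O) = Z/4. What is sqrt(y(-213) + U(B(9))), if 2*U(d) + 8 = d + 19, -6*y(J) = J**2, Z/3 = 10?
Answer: I*sqrt(30219)/2 ≈ 86.918*I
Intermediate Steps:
Z = 30 (Z = 3*10 = 30)
B(O) = 5/2 (B(O) = (30/4)/3 = (30*(1/4))/3 = (1/3)*(15/2) = 5/2)
y(J) = -J**2/6
U(d) = 11/2 + d/2 (U(d) = -4 + (d + 19)/2 = -4 + (19 + d)/2 = -4 + (19/2 + d/2) = 11/2 + d/2)
sqrt(y(-213) + U(B(9))) = sqrt(-1/6*(-213)**2 + (11/2 + (1/2)*(5/2))) = sqrt(-1/6*45369 + (11/2 + 5/4)) = sqrt(-15123/2 + 27/4) = sqrt(-30219/4) = I*sqrt(30219)/2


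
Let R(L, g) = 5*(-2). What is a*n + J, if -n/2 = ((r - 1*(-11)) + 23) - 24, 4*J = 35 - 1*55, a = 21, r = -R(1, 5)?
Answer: -845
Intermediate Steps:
R(L, g) = -10
r = 10 (r = -1*(-10) = 10)
J = -5 (J = (35 - 1*55)/4 = (35 - 55)/4 = (¼)*(-20) = -5)
n = -40 (n = -2*(((10 - 1*(-11)) + 23) - 24) = -2*(((10 + 11) + 23) - 24) = -2*((21 + 23) - 24) = -2*(44 - 24) = -2*20 = -40)
a*n + J = 21*(-40) - 5 = -840 - 5 = -845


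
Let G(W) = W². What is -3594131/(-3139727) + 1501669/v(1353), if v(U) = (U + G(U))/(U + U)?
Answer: 4717263931050/2125595179 ≈ 2219.3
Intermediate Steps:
v(U) = (U + U²)/(2*U) (v(U) = (U + U²)/(U + U) = (U + U²)/((2*U)) = (U + U²)*(1/(2*U)) = (U + U²)/(2*U))
-3594131/(-3139727) + 1501669/v(1353) = -3594131/(-3139727) + 1501669/(½ + (½)*1353) = -3594131*(-1/3139727) + 1501669/(½ + 1353/2) = 3594131/3139727 + 1501669/677 = 4717263931050/2125595179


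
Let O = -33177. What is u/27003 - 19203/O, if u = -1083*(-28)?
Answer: 169399773/99542059 ≈ 1.7018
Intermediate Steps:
u = 30324
u/27003 - 19203/O = 30324/27003 - 19203/(-33177) = 30324*(1/27003) - 19203*(-1/33177) = 10108/9001 + 6401/11059 = 169399773/99542059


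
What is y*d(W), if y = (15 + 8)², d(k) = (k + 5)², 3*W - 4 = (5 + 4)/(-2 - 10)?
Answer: 2819041/144 ≈ 19577.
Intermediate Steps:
W = 13/12 (W = 4/3 + ((5 + 4)/(-2 - 10))/3 = 4/3 + (9/(-12))/3 = 4/3 + (9*(-1/12))/3 = 4/3 + (⅓)*(-¾) = 4/3 - ¼ = 13/12 ≈ 1.0833)
d(k) = (5 + k)²
y = 529 (y = 23² = 529)
y*d(W) = 529*(5 + 13/12)² = 529*(73/12)² = 529*(5329/144) = 2819041/144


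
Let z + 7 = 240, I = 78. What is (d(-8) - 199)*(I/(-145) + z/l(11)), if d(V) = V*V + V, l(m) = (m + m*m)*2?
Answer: -171509/3480 ≈ -49.284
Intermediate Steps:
z = 233 (z = -7 + 240 = 233)
l(m) = 2*m + 2*m² (l(m) = (m + m²)*2 = 2*m + 2*m²)
d(V) = V + V² (d(V) = V² + V = V + V²)
(d(-8) - 199)*(I/(-145) + z/l(11)) = (-8*(1 - 8) - 199)*(78/(-145) + 233/((2*11*(1 + 11)))) = (-8*(-7) - 199)*(78*(-1/145) + 233/((2*11*12))) = (56 - 199)*(-78/145 + 233/264) = -143*(-78/145 + 233*(1/264)) = -143*(-78/145 + 233/264) = -143*13193/38280 = -171509/3480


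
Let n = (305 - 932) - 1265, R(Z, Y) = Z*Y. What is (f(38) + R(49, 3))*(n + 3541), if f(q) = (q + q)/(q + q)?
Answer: 244052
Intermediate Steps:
R(Z, Y) = Y*Z
n = -1892 (n = -627 - 1265 = -1892)
f(q) = 1 (f(q) = (2*q)/((2*q)) = (2*q)*(1/(2*q)) = 1)
(f(38) + R(49, 3))*(n + 3541) = (1 + 3*49)*(-1892 + 3541) = (1 + 147)*1649 = 148*1649 = 244052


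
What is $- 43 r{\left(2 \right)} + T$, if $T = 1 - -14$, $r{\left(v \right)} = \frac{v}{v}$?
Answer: $-28$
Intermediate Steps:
$r{\left(v \right)} = 1$
$T = 15$ ($T = 1 + 14 = 15$)
$- 43 r{\left(2 \right)} + T = \left(-43\right) 1 + 15 = -43 + 15 = -28$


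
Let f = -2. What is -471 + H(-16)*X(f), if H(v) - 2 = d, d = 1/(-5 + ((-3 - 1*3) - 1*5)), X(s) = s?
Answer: -3799/8 ≈ -474.88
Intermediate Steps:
d = -1/16 (d = 1/(-5 + ((-3 - 3) - 5)) = 1/(-5 + (-6 - 5)) = 1/(-5 - 11) = 1/(-16) = -1/16 ≈ -0.062500)
H(v) = 31/16 (H(v) = 2 - 1/16 = 31/16)
-471 + H(-16)*X(f) = -471 + (31/16)*(-2) = -471 - 31/8 = -3799/8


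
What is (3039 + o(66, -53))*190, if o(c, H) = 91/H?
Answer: 30585440/53 ≈ 5.7708e+5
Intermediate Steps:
(3039 + o(66, -53))*190 = (3039 + 91/(-53))*190 = (3039 + 91*(-1/53))*190 = (3039 - 91/53)*190 = (160976/53)*190 = 30585440/53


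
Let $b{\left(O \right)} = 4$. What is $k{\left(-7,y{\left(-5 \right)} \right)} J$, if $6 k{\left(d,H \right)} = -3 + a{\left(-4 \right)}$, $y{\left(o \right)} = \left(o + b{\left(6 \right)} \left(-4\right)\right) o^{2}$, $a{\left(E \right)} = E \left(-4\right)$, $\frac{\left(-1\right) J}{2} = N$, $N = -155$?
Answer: $\frac{2015}{3} \approx 671.67$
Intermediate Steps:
$J = 310$ ($J = \left(-2\right) \left(-155\right) = 310$)
$a{\left(E \right)} = - 4 E$
$y{\left(o \right)} = o^{2} \left(-16 + o\right)$ ($y{\left(o \right)} = \left(o + 4 \left(-4\right)\right) o^{2} = \left(o - 16\right) o^{2} = \left(-16 + o\right) o^{2} = o^{2} \left(-16 + o\right)$)
$k{\left(d,H \right)} = \frac{13}{6}$ ($k{\left(d,H \right)} = \frac{-3 - -16}{6} = \frac{-3 + 16}{6} = \frac{1}{6} \cdot 13 = \frac{13}{6}$)
$k{\left(-7,y{\left(-5 \right)} \right)} J = \frac{13}{6} \cdot 310 = \frac{2015}{3}$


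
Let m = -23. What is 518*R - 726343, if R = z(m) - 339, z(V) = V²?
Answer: -627923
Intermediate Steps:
R = 190 (R = (-23)² - 339 = 529 - 339 = 190)
518*R - 726343 = 518*190 - 726343 = 98420 - 726343 = -627923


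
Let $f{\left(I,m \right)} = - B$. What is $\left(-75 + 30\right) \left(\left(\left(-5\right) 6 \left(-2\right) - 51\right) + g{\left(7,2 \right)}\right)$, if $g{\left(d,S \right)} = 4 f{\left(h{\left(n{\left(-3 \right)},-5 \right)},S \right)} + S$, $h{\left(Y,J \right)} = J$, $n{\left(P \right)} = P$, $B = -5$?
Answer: $-1395$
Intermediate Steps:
$f{\left(I,m \right)} = 5$ ($f{\left(I,m \right)} = \left(-1\right) \left(-5\right) = 5$)
$g{\left(d,S \right)} = 20 + S$ ($g{\left(d,S \right)} = 4 \cdot 5 + S = 20 + S$)
$\left(-75 + 30\right) \left(\left(\left(-5\right) 6 \left(-2\right) - 51\right) + g{\left(7,2 \right)}\right) = \left(-75 + 30\right) \left(\left(\left(-5\right) 6 \left(-2\right) - 51\right) + \left(20 + 2\right)\right) = - 45 \left(\left(\left(-30\right) \left(-2\right) - 51\right) + 22\right) = - 45 \left(\left(60 - 51\right) + 22\right) = - 45 \left(9 + 22\right) = \left(-45\right) 31 = -1395$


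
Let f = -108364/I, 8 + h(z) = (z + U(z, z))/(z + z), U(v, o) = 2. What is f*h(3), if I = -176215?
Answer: -2329826/528645 ≈ -4.4072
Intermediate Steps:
h(z) = -8 + (2 + z)/(2*z) (h(z) = -8 + (z + 2)/(z + z) = -8 + (2 + z)/((2*z)) = -8 + (2 + z)*(1/(2*z)) = -8 + (2 + z)/(2*z))
f = 108364/176215 (f = -108364/(-176215) = -108364*(-1/176215) = 108364/176215 ≈ 0.61495)
f*h(3) = 108364*(-15/2 + 1/3)/176215 = (108364/176215)*(-43/6) = -2329826/528645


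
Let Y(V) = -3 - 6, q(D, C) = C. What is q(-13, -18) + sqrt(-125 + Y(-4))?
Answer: -18 + I*sqrt(134) ≈ -18.0 + 11.576*I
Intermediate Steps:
Y(V) = -9
q(-13, -18) + sqrt(-125 + Y(-4)) = -18 + sqrt(-125 - 9) = -18 + sqrt(-134) = -18 + I*sqrt(134)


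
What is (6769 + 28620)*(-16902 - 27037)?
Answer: -1554957271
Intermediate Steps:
(6769 + 28620)*(-16902 - 27037) = 35389*(-43939) = -1554957271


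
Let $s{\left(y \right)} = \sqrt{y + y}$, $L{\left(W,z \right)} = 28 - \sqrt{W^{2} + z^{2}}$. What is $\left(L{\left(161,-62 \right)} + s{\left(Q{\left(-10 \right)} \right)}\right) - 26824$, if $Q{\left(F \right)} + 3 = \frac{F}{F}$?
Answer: $-26796 - \sqrt{29765} + 2 i \approx -26969.0 + 2.0 i$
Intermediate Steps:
$Q{\left(F \right)} = -2$ ($Q{\left(F \right)} = -3 + \frac{F}{F} = -3 + 1 = -2$)
$s{\left(y \right)} = \sqrt{2} \sqrt{y}$ ($s{\left(y \right)} = \sqrt{2 y} = \sqrt{2} \sqrt{y}$)
$\left(L{\left(161,-62 \right)} + s{\left(Q{\left(-10 \right)} \right)}\right) - 26824 = \left(\left(28 - \sqrt{161^{2} + \left(-62\right)^{2}}\right) + \sqrt{2} \sqrt{-2}\right) - 26824 = \left(\left(28 - \sqrt{25921 + 3844}\right) + \sqrt{2} i \sqrt{2}\right) - 26824 = \left(\left(28 - \sqrt{29765}\right) + 2 i\right) - 26824 = \left(28 - \sqrt{29765} + 2 i\right) - 26824 = -26796 - \sqrt{29765} + 2 i$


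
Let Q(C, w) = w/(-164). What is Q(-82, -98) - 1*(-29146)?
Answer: 2390021/82 ≈ 29147.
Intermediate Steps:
Q(C, w) = -w/164 (Q(C, w) = w*(-1/164) = -w/164)
Q(-82, -98) - 1*(-29146) = -1/164*(-98) - 1*(-29146) = 49/82 + 29146 = 2390021/82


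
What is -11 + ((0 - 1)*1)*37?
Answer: -48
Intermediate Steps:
-11 + ((0 - 1)*1)*37 = -11 - 1*1*37 = -11 - 1*37 = -11 - 37 = -48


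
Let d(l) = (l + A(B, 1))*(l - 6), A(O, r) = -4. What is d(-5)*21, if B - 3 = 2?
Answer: 2079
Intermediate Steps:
B = 5 (B = 3 + 2 = 5)
d(l) = (-6 + l)*(-4 + l) (d(l) = (l - 4)*(l - 6) = (-4 + l)*(-6 + l) = (-6 + l)*(-4 + l))
d(-5)*21 = (24 + (-5)² - 10*(-5))*21 = (24 + 25 + 50)*21 = 99*21 = 2079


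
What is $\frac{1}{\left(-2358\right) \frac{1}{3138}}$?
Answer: $- \frac{523}{393} \approx -1.3308$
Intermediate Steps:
$\frac{1}{\left(-2358\right) \frac{1}{3138}} = \frac{1}{- \frac{393}{523}} = - \frac{523}{393}$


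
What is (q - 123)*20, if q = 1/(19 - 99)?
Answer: -9841/4 ≈ -2460.3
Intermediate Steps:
q = -1/80 (q = 1/(-80) = -1/80 ≈ -0.012500)
(q - 123)*20 = (-1/80 - 123)*20 = -9841/80*20 = -9841/4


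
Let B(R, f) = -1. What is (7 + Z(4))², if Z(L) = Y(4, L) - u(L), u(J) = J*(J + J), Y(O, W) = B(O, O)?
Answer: 676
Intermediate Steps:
Y(O, W) = -1
u(J) = 2*J² (u(J) = J*(2*J) = 2*J²)
Z(L) = -1 - 2*L²
(7 + Z(4))² = (7 + (-1 - 2*4²))² = (7 + (-1 - 2*16))² = (7 + (-1 - 32))² = (7 - 33)² = (-26)² = 676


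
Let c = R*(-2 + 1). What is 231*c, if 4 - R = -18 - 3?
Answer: -5775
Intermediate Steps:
R = 25 (R = 4 - (-18 - 3) = 4 - 1*(-21) = 4 + 21 = 25)
c = -25 (c = 25*(-2 + 1) = 25*(-1) = -25)
231*c = 231*(-25) = -5775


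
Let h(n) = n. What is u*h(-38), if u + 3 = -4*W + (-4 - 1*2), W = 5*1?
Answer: 1102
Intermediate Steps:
W = 5
u = -29 (u = -3 + (-4*5 + (-4 - 1*2)) = -3 + (-20 + (-4 - 2)) = -3 + (-20 - 6) = -3 - 26 = -29)
u*h(-38) = -29*(-38) = 1102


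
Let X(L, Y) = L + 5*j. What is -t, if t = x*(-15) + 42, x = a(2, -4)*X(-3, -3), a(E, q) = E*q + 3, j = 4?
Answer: -1317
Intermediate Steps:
a(E, q) = 3 + E*q
X(L, Y) = 20 + L (X(L, Y) = L + 5*4 = L + 20 = 20 + L)
x = -85 (x = (3 + 2*(-4))*(20 - 3) = (3 - 8)*17 = -5*17 = -85)
t = 1317 (t = -85*(-15) + 42 = 1275 + 42 = 1317)
-t = -1*1317 = -1317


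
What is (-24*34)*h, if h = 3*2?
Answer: -4896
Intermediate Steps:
h = 6
(-24*34)*h = -24*34*6 = -816*6 = -4896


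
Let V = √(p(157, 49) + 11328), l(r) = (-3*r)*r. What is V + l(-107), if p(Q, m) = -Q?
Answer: -34347 + √11171 ≈ -34241.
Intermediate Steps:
l(r) = -3*r²
V = √11171 (V = √(-1*157 + 11328) = √(-157 + 11328) = √11171 ≈ 105.69)
V + l(-107) = √11171 - 3*(-107)² = √11171 - 3*11449 = √11171 - 34347 = -34347 + √11171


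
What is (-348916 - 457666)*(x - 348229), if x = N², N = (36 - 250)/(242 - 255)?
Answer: 47430977884710/169 ≈ 2.8066e+11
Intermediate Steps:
N = 214/13 (N = -214/(-13) = -214*(-1/13) = 214/13 ≈ 16.462)
x = 45796/169 (x = (214/13)² = 45796/169 ≈ 270.98)
(-348916 - 457666)*(x - 348229) = (-348916 - 457666)*(45796/169 - 348229) = -806582*(-58804905/169) = 47430977884710/169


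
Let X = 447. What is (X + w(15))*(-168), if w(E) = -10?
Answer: -73416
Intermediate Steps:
(X + w(15))*(-168) = (447 - 10)*(-168) = 437*(-168) = -73416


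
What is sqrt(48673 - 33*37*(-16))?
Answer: sqrt(68209) ≈ 261.17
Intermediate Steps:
sqrt(48673 - 33*37*(-16)) = sqrt(48673 - 1221*(-16)) = sqrt(48673 + 19536) = sqrt(68209)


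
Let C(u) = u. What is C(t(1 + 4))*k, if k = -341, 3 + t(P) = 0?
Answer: 1023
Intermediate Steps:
t(P) = -3 (t(P) = -3 + 0 = -3)
C(t(1 + 4))*k = -3*(-341) = 1023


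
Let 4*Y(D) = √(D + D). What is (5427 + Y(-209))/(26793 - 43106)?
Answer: -5427/16313 - I*√418/65252 ≈ -0.33268 - 0.00031332*I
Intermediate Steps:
Y(D) = √2*√D/4 (Y(D) = √(D + D)/4 = √(2*D)/4 = (√2*√D)/4 = √2*√D/4)
(5427 + Y(-209))/(26793 - 43106) = (5427 + √2*√(-209)/4)/(26793 - 43106) = (5427 + √2*(I*√209)/4)/(-16313) = (5427 + I*√418/4)*(-1/16313) = -5427/16313 - I*√418/65252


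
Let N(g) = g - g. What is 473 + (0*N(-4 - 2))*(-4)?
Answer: 473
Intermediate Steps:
N(g) = 0
473 + (0*N(-4 - 2))*(-4) = 473 + (0*0)*(-4) = 473 + 0*(-4) = 473 + 0 = 473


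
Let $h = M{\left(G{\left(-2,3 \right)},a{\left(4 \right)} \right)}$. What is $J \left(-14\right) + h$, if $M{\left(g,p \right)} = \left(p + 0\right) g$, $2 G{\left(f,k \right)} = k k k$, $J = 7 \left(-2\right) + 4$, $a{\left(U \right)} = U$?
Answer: $194$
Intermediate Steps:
$J = -10$ ($J = -14 + 4 = -10$)
$G{\left(f,k \right)} = \frac{k^{3}}{2}$ ($G{\left(f,k \right)} = \frac{k k k}{2} = \frac{k^{2} k}{2} = \frac{k^{3}}{2}$)
$M{\left(g,p \right)} = g p$ ($M{\left(g,p \right)} = p g = g p$)
$h = 54$ ($h = \frac{3^{3}}{2} \cdot 4 = \frac{1}{2} \cdot 27 \cdot 4 = \frac{27}{2} \cdot 4 = 54$)
$J \left(-14\right) + h = \left(-10\right) \left(-14\right) + 54 = 140 + 54 = 194$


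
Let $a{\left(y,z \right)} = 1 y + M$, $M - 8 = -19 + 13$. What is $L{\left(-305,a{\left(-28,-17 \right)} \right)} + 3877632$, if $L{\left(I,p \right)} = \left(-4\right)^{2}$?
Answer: $3877648$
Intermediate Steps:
$M = 2$ ($M = 8 + \left(-19 + 13\right) = 8 - 6 = 2$)
$a{\left(y,z \right)} = 2 + y$ ($a{\left(y,z \right)} = 1 y + 2 = y + 2 = 2 + y$)
$L{\left(I,p \right)} = 16$
$L{\left(-305,a{\left(-28,-17 \right)} \right)} + 3877632 = 16 + 3877632 = 3877648$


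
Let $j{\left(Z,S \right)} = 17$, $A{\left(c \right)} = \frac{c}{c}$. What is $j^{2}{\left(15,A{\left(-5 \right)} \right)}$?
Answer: $289$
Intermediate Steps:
$A{\left(c \right)} = 1$
$j^{2}{\left(15,A{\left(-5 \right)} \right)} = 17^{2} = 289$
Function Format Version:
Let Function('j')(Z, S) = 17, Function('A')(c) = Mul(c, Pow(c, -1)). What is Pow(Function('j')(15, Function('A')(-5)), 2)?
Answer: 289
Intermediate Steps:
Function('A')(c) = 1
Pow(Function('j')(15, Function('A')(-5)), 2) = Pow(17, 2) = 289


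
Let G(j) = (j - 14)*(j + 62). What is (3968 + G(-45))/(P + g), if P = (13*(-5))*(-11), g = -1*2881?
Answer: -2965/2166 ≈ -1.3689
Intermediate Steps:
g = -2881
P = 715 (P = -65*(-11) = 715)
G(j) = (-14 + j)*(62 + j)
(3968 + G(-45))/(P + g) = (3968 + (-868 + (-45)² + 48*(-45)))/(715 - 2881) = (3968 + (-868 + 2025 - 2160))/(-2166) = (3968 - 1003)*(-1/2166) = 2965*(-1/2166) = -2965/2166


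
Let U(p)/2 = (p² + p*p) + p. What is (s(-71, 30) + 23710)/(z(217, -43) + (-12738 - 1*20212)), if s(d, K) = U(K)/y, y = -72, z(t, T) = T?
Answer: -141955/197958 ≈ -0.71710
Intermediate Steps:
U(p) = 2*p + 4*p² (U(p) = 2*((p² + p*p) + p) = 2*((p² + p²) + p) = 2*(2*p² + p) = 2*(p + 2*p²) = 2*p + 4*p²)
s(d, K) = -K*(1 + 2*K)/36 (s(d, K) = (2*K*(1 + 2*K))/(-72) = (2*K*(1 + 2*K))*(-1/72) = -K*(1 + 2*K)/36)
(s(-71, 30) + 23710)/(z(217, -43) + (-12738 - 1*20212)) = (-1/36*30*(1 + 2*30) + 23710)/(-43 + (-12738 - 1*20212)) = (-1/36*30*(1 + 60) + 23710)/(-43 + (-12738 - 20212)) = (-1/36*30*61 + 23710)/(-43 - 32950) = (-305/6 + 23710)/(-32993) = (141955/6)*(-1/32993) = -141955/197958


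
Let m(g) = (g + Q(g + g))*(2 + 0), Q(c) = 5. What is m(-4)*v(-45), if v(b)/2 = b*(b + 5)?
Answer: 7200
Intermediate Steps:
v(b) = 2*b*(5 + b) (v(b) = 2*(b*(b + 5)) = 2*(b*(5 + b)) = 2*b*(5 + b))
m(g) = 10 + 2*g (m(g) = (g + 5)*(2 + 0) = (5 + g)*2 = 10 + 2*g)
m(-4)*v(-45) = (10 + 2*(-4))*(2*(-45)*(5 - 45)) = (10 - 8)*(2*(-45)*(-40)) = 2*3600 = 7200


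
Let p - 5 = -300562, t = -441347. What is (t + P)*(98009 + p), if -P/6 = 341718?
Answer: 504679736940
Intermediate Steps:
p = -300557 (p = 5 - 300562 = -300557)
P = -2050308 (P = -6*341718 = -2050308)
(t + P)*(98009 + p) = (-441347 - 2050308)*(98009 - 300557) = -2491655*(-202548) = 504679736940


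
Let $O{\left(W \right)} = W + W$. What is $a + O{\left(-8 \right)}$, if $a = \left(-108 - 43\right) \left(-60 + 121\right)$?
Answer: $-9227$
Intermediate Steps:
$O{\left(W \right)} = 2 W$
$a = -9211$ ($a = \left(-151\right) 61 = -9211$)
$a + O{\left(-8 \right)} = -9211 + 2 \left(-8\right) = -9211 - 16 = -9227$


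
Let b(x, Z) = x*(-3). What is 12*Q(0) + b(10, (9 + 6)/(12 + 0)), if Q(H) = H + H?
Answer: -30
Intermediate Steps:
Q(H) = 2*H
b(x, Z) = -3*x
12*Q(0) + b(10, (9 + 6)/(12 + 0)) = 12*(2*0) - 3*10 = 12*0 - 30 = 0 - 30 = -30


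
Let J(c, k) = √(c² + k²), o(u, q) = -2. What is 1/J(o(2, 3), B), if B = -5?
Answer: √29/29 ≈ 0.18570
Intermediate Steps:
1/J(o(2, 3), B) = 1/(√((-2)² + (-5)²)) = 1/(√(4 + 25)) = 1/(√29) = √29/29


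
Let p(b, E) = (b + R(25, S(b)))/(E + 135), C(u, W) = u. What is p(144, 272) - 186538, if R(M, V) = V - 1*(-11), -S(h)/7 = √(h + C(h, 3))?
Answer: -75920811/407 - 84*√2/407 ≈ -1.8654e+5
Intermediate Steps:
S(h) = -7*√2*√h (S(h) = -7*√(h + h) = -7*√2*√h)
R(M, V) = 11 + V (R(M, V) = V + 11 = 11 + V)
p(b, E) = (11 + b - 7*√2*√b)/(135 + E) (p(b, E) = (b + (11 - 7*√2*√b))/(E + 135) = (11 + b - 7*√2*√b)/(135 + E))
p(144, 272) - 186538 = (11 + 144 - 7*√2*√144)/(135 + 272) - 186538 = (11 + 144 - 7*√2*12)/407 - 186538 = (11 + 144 - 84*√2)/407 - 186538 = (155 - 84*√2)/407 - 186538 = (155/407 - 84*√2/407) - 186538 = -75920811/407 - 84*√2/407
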